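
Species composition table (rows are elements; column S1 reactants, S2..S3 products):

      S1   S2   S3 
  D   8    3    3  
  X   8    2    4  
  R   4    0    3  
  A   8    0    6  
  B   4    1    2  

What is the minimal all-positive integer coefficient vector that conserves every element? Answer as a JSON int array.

D: 3·8 = 24 | 4·3+4·3 = 24
X: 3·8 = 24 | 4·2+4·4 = 24
R: 3·4 = 12 | 4·0+4·3 = 12
A: 3·8 = 24 | 4·0+4·6 = 24
B: 3·4 = 12 | 4·1+4·2 = 12
gcd(3,4,4) = 1

Coefficients: [3, 4, 4]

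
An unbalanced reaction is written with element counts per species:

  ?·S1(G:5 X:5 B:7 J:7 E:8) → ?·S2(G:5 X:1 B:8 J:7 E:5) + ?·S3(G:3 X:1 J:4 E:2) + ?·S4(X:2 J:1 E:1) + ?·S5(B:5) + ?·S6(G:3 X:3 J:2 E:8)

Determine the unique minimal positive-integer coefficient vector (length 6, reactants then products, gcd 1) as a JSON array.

G: 4·5 = 20 | 1·5+3·3+5·0+4·0+2·3 = 20
X: 4·5 = 20 | 1·1+3·1+5·2+4·0+2·3 = 20
B: 4·7 = 28 | 1·8+3·0+5·0+4·5+2·0 = 28
J: 4·7 = 28 | 1·7+3·4+5·1+4·0+2·2 = 28
E: 4·8 = 32 | 1·5+3·2+5·1+4·0+2·8 = 32
gcd(4,1,3,5,4,2) = 1

Coefficients: [4, 1, 3, 5, 4, 2]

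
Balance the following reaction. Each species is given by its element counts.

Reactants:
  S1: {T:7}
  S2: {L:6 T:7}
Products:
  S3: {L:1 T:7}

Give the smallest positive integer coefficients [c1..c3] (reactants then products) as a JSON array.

L: 5·0+1·6 = 6 | 6·1 = 6
T: 5·7+1·7 = 42 | 6·7 = 42
gcd(5,1,6) = 1

Coefficients: [5, 1, 6]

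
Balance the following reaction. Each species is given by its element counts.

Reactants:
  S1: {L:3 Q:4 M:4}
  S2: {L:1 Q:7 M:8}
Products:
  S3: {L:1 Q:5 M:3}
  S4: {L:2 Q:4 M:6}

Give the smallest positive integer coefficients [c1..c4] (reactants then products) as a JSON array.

Coefficients: [2, 2, 2, 3]

L: 2·3+2·1 = 8 | 2·1+3·2 = 8
Q: 2·4+2·7 = 22 | 2·5+3·4 = 22
M: 2·4+2·8 = 24 | 2·3+3·6 = 24
gcd(2,2,2,3) = 1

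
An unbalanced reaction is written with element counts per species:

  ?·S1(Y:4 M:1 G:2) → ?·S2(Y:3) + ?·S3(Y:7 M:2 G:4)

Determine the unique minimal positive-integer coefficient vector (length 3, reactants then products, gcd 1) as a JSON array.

Y: 6·4 = 24 | 1·3+3·7 = 24
M: 6·1 = 6 | 1·0+3·2 = 6
G: 6·2 = 12 | 1·0+3·4 = 12
gcd(6,1,3) = 1

Coefficients: [6, 1, 3]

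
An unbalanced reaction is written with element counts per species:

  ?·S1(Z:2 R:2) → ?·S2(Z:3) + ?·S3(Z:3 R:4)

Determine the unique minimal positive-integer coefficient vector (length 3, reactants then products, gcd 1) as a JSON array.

Coefficients: [6, 1, 3]

Z: 6·2 = 12 | 1·3+3·3 = 12
R: 6·2 = 12 | 1·0+3·4 = 12
gcd(6,1,3) = 1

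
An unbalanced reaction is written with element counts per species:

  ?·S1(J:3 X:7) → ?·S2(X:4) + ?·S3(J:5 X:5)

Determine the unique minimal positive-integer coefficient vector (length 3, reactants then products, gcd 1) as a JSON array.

J: 5·3 = 15 | 5·0+3·5 = 15
X: 5·7 = 35 | 5·4+3·5 = 35
gcd(5,5,3) = 1

Coefficients: [5, 5, 3]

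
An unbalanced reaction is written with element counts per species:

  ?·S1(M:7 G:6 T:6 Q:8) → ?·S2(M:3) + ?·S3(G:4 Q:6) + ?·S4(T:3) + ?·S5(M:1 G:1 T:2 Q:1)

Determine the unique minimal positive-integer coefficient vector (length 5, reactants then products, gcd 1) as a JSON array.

M: 3·7 = 21 | 5·3+3·0+2·0+6·1 = 21
G: 3·6 = 18 | 5·0+3·4+2·0+6·1 = 18
T: 3·6 = 18 | 5·0+3·0+2·3+6·2 = 18
Q: 3·8 = 24 | 5·0+3·6+2·0+6·1 = 24
gcd(3,5,3,2,6) = 1

Coefficients: [3, 5, 3, 2, 6]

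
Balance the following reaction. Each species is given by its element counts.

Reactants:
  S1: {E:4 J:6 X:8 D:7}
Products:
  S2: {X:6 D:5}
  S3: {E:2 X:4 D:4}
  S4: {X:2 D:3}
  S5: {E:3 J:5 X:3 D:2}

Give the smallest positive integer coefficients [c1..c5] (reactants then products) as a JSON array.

Coefficients: [5, 2, 1, 3, 6]

E: 5·4 = 20 | 2·0+1·2+3·0+6·3 = 20
J: 5·6 = 30 | 2·0+1·0+3·0+6·5 = 30
X: 5·8 = 40 | 2·6+1·4+3·2+6·3 = 40
D: 5·7 = 35 | 2·5+1·4+3·3+6·2 = 35
gcd(5,2,1,3,6) = 1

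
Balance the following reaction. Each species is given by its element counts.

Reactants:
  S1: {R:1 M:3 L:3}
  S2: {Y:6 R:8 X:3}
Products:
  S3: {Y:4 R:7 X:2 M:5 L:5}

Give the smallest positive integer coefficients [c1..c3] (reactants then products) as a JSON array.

Coefficients: [5, 2, 3]

Y: 5·0+2·6 = 12 | 3·4 = 12
R: 5·1+2·8 = 21 | 3·7 = 21
X: 5·0+2·3 = 6 | 3·2 = 6
M: 5·3+2·0 = 15 | 3·5 = 15
L: 5·3+2·0 = 15 | 3·5 = 15
gcd(5,2,3) = 1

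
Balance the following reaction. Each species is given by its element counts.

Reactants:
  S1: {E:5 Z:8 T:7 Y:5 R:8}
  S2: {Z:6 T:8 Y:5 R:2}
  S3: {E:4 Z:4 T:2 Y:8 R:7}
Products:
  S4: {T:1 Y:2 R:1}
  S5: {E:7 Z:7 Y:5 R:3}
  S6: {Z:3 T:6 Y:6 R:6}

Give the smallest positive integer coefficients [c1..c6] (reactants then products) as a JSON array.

Coefficients: [1, 2, 4, 1, 3, 5]

E: 1·5+2·0+4·4 = 21 | 1·0+3·7+5·0 = 21
Z: 1·8+2·6+4·4 = 36 | 1·0+3·7+5·3 = 36
T: 1·7+2·8+4·2 = 31 | 1·1+3·0+5·6 = 31
Y: 1·5+2·5+4·8 = 47 | 1·2+3·5+5·6 = 47
R: 1·8+2·2+4·7 = 40 | 1·1+3·3+5·6 = 40
gcd(1,2,4,1,3,5) = 1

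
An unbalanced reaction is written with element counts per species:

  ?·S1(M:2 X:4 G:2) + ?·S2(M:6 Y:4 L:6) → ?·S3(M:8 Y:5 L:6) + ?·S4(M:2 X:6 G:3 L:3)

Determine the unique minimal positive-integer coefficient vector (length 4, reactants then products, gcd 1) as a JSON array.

Coefficients: [3, 5, 4, 2]

M: 3·2+5·6 = 36 | 4·8+2·2 = 36
Y: 3·0+5·4 = 20 | 4·5+2·0 = 20
X: 3·4+5·0 = 12 | 4·0+2·6 = 12
G: 3·2+5·0 = 6 | 4·0+2·3 = 6
L: 3·0+5·6 = 30 | 4·6+2·3 = 30
gcd(3,5,4,2) = 1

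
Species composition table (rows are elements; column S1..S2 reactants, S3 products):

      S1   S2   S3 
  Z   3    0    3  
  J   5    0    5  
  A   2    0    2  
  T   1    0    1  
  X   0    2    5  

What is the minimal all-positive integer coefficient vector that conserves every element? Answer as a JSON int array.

Coefficients: [2, 5, 2]

Z: 2·3+5·0 = 6 | 2·3 = 6
J: 2·5+5·0 = 10 | 2·5 = 10
A: 2·2+5·0 = 4 | 2·2 = 4
T: 2·1+5·0 = 2 | 2·1 = 2
X: 2·0+5·2 = 10 | 2·5 = 10
gcd(2,5,2) = 1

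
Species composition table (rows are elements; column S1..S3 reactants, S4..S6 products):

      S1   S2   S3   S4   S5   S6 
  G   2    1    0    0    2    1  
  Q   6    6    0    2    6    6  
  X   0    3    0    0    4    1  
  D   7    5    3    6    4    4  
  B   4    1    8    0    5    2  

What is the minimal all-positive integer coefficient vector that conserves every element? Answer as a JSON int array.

Coefficients: [2, 5, 1, 3, 3, 3]

G: 2·2+5·1+1·0 = 9 | 3·0+3·2+3·1 = 9
Q: 2·6+5·6+1·0 = 42 | 3·2+3·6+3·6 = 42
X: 2·0+5·3+1·0 = 15 | 3·0+3·4+3·1 = 15
D: 2·7+5·5+1·3 = 42 | 3·6+3·4+3·4 = 42
B: 2·4+5·1+1·8 = 21 | 3·0+3·5+3·2 = 21
gcd(2,5,1,3,3,3) = 1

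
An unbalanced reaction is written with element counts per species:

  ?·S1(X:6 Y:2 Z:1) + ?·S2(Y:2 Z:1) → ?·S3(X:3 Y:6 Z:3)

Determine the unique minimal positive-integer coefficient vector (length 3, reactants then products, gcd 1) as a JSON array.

X: 1·6+5·0 = 6 | 2·3 = 6
Y: 1·2+5·2 = 12 | 2·6 = 12
Z: 1·1+5·1 = 6 | 2·3 = 6
gcd(1,5,2) = 1

Coefficients: [1, 5, 2]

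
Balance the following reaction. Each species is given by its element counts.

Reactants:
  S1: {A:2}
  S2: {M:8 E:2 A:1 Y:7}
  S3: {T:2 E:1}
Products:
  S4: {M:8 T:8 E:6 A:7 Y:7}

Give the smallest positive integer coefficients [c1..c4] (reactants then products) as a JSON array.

Coefficients: [3, 1, 4, 1]

M: 3·0+1·8+4·0 = 8 | 1·8 = 8
T: 3·0+1·0+4·2 = 8 | 1·8 = 8
E: 3·0+1·2+4·1 = 6 | 1·6 = 6
A: 3·2+1·1+4·0 = 7 | 1·7 = 7
Y: 3·0+1·7+4·0 = 7 | 1·7 = 7
gcd(3,1,4,1) = 1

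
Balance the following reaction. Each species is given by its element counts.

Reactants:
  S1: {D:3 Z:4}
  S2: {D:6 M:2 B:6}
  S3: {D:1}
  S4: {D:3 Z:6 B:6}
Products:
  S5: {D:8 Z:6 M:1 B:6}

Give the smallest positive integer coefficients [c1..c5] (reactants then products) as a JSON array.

Coefficients: [3, 2, 5, 2, 4]

D: 3·3+2·6+5·1+2·3 = 32 | 4·8 = 32
Z: 3·4+2·0+5·0+2·6 = 24 | 4·6 = 24
M: 3·0+2·2+5·0+2·0 = 4 | 4·1 = 4
B: 3·0+2·6+5·0+2·6 = 24 | 4·6 = 24
gcd(3,2,5,2,4) = 1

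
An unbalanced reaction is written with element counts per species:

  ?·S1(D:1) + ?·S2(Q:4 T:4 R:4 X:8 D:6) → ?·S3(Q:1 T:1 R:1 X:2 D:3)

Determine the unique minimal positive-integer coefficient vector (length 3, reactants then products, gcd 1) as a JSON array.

Q: 6·0+1·4 = 4 | 4·1 = 4
T: 6·0+1·4 = 4 | 4·1 = 4
R: 6·0+1·4 = 4 | 4·1 = 4
X: 6·0+1·8 = 8 | 4·2 = 8
D: 6·1+1·6 = 12 | 4·3 = 12
gcd(6,1,4) = 1

Coefficients: [6, 1, 4]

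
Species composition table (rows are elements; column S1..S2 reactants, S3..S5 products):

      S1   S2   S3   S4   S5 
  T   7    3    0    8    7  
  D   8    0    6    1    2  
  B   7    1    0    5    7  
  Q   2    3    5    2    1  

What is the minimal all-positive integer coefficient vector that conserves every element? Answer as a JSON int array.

Coefficients: [3, 6, 3, 4, 1]

T: 3·7+6·3 = 39 | 3·0+4·8+1·7 = 39
D: 3·8+6·0 = 24 | 3·6+4·1+1·2 = 24
B: 3·7+6·1 = 27 | 3·0+4·5+1·7 = 27
Q: 3·2+6·3 = 24 | 3·5+4·2+1·1 = 24
gcd(3,6,3,4,1) = 1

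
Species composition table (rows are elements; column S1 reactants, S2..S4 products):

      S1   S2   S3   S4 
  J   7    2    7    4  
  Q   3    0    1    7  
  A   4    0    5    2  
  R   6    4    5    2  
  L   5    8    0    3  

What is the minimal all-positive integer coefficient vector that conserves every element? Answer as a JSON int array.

J: 6·7 = 42 | 3·2+4·7+2·4 = 42
Q: 6·3 = 18 | 3·0+4·1+2·7 = 18
A: 6·4 = 24 | 3·0+4·5+2·2 = 24
R: 6·6 = 36 | 3·4+4·5+2·2 = 36
L: 6·5 = 30 | 3·8+4·0+2·3 = 30
gcd(6,3,4,2) = 1

Coefficients: [6, 3, 4, 2]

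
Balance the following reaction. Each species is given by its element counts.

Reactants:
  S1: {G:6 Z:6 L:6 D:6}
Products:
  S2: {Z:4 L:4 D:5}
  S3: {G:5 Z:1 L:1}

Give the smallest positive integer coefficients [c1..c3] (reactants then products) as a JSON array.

Coefficients: [5, 6, 6]

G: 5·6 = 30 | 6·0+6·5 = 30
Z: 5·6 = 30 | 6·4+6·1 = 30
L: 5·6 = 30 | 6·4+6·1 = 30
D: 5·6 = 30 | 6·5+6·0 = 30
gcd(5,6,6) = 1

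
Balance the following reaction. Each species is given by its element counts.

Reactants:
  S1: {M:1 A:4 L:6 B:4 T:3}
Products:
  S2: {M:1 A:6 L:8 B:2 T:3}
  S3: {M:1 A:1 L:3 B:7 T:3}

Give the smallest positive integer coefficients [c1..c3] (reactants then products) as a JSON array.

Coefficients: [5, 3, 2]

M: 5·1 = 5 | 3·1+2·1 = 5
A: 5·4 = 20 | 3·6+2·1 = 20
L: 5·6 = 30 | 3·8+2·3 = 30
B: 5·4 = 20 | 3·2+2·7 = 20
T: 5·3 = 15 | 3·3+2·3 = 15
gcd(5,3,2) = 1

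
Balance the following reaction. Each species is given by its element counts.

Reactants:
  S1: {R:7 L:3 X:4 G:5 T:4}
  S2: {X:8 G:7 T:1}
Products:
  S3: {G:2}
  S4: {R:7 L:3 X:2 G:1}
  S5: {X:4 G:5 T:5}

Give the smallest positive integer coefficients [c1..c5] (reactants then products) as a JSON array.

R: 6·7+1·0 = 42 | 3·0+6·7+5·0 = 42
L: 6·3+1·0 = 18 | 3·0+6·3+5·0 = 18
X: 6·4+1·8 = 32 | 3·0+6·2+5·4 = 32
G: 6·5+1·7 = 37 | 3·2+6·1+5·5 = 37
T: 6·4+1·1 = 25 | 3·0+6·0+5·5 = 25
gcd(6,1,3,6,5) = 1

Coefficients: [6, 1, 3, 6, 5]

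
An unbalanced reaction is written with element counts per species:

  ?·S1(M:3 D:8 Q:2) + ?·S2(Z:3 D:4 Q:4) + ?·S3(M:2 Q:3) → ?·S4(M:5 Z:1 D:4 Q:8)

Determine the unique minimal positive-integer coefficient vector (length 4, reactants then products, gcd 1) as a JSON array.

Coefficients: [1, 1, 6, 3]

M: 1·3+1·0+6·2 = 15 | 3·5 = 15
Z: 1·0+1·3+6·0 = 3 | 3·1 = 3
D: 1·8+1·4+6·0 = 12 | 3·4 = 12
Q: 1·2+1·4+6·3 = 24 | 3·8 = 24
gcd(1,1,6,3) = 1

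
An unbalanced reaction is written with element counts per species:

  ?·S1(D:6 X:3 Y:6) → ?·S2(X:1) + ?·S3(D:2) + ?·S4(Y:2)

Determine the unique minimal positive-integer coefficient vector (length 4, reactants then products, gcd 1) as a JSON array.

Coefficients: [1, 3, 3, 3]

D: 1·6 = 6 | 3·0+3·2+3·0 = 6
X: 1·3 = 3 | 3·1+3·0+3·0 = 3
Y: 1·6 = 6 | 3·0+3·0+3·2 = 6
gcd(1,3,3,3) = 1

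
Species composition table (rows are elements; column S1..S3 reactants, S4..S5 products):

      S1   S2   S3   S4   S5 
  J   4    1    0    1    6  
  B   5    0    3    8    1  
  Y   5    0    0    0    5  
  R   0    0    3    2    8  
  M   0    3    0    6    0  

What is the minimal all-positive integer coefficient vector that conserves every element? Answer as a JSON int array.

Coefficients: [1, 4, 4, 2, 1]

J: 1·4+4·1+4·0 = 8 | 2·1+1·6 = 8
B: 1·5+4·0+4·3 = 17 | 2·8+1·1 = 17
Y: 1·5+4·0+4·0 = 5 | 2·0+1·5 = 5
R: 1·0+4·0+4·3 = 12 | 2·2+1·8 = 12
M: 1·0+4·3+4·0 = 12 | 2·6+1·0 = 12
gcd(1,4,4,2,1) = 1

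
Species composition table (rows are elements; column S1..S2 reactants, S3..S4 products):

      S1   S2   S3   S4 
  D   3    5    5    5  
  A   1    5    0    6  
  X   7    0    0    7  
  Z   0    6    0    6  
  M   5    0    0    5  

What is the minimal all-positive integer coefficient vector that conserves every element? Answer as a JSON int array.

D: 5·3+5·5 = 40 | 3·5+5·5 = 40
A: 5·1+5·5 = 30 | 3·0+5·6 = 30
X: 5·7+5·0 = 35 | 3·0+5·7 = 35
Z: 5·0+5·6 = 30 | 3·0+5·6 = 30
M: 5·5+5·0 = 25 | 3·0+5·5 = 25
gcd(5,5,3,5) = 1

Coefficients: [5, 5, 3, 5]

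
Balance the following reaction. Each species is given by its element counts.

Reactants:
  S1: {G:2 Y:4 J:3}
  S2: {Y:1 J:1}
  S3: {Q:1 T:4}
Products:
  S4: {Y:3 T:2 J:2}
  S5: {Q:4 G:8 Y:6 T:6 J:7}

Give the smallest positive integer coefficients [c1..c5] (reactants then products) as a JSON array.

Coefficients: [4, 5, 4, 5, 1]

Q: 4·0+5·0+4·1 = 4 | 5·0+1·4 = 4
G: 4·2+5·0+4·0 = 8 | 5·0+1·8 = 8
Y: 4·4+5·1+4·0 = 21 | 5·3+1·6 = 21
T: 4·0+5·0+4·4 = 16 | 5·2+1·6 = 16
J: 4·3+5·1+4·0 = 17 | 5·2+1·7 = 17
gcd(4,5,4,5,1) = 1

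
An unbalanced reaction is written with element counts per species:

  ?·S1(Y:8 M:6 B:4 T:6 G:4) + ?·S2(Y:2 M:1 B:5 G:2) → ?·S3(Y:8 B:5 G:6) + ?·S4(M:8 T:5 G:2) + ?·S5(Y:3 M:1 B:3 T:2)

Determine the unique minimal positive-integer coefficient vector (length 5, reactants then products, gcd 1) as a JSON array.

Y: 3·8+2·2 = 28 | 2·8+2·0+4·3 = 28
M: 3·6+2·1 = 20 | 2·0+2·8+4·1 = 20
B: 3·4+2·5 = 22 | 2·5+2·0+4·3 = 22
T: 3·6+2·0 = 18 | 2·0+2·5+4·2 = 18
G: 3·4+2·2 = 16 | 2·6+2·2+4·0 = 16
gcd(3,2,2,2,4) = 1

Coefficients: [3, 2, 2, 2, 4]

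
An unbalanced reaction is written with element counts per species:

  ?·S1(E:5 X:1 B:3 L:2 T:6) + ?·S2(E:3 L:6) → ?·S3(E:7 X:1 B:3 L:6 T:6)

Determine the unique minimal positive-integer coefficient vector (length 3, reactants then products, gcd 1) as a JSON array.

Coefficients: [3, 2, 3]

E: 3·5+2·3 = 21 | 3·7 = 21
X: 3·1+2·0 = 3 | 3·1 = 3
B: 3·3+2·0 = 9 | 3·3 = 9
L: 3·2+2·6 = 18 | 3·6 = 18
T: 3·6+2·0 = 18 | 3·6 = 18
gcd(3,2,3) = 1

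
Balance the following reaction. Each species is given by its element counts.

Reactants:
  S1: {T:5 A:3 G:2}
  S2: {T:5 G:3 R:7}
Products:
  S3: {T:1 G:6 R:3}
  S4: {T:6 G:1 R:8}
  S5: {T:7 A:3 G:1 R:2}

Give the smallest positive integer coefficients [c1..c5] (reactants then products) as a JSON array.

Coefficients: [5, 5, 3, 2, 5]

T: 5·5+5·5 = 50 | 3·1+2·6+5·7 = 50
A: 5·3+5·0 = 15 | 3·0+2·0+5·3 = 15
G: 5·2+5·3 = 25 | 3·6+2·1+5·1 = 25
R: 5·0+5·7 = 35 | 3·3+2·8+5·2 = 35
gcd(5,5,3,2,5) = 1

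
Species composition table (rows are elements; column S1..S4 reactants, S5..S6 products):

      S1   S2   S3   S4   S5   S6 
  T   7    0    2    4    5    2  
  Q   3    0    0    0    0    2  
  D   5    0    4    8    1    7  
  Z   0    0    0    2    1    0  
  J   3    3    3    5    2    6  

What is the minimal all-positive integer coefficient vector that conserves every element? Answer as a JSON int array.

Coefficients: [4, 6, 1, 3, 6, 6]

T: 4·7+6·0+1·2+3·4 = 42 | 6·5+6·2 = 42
Q: 4·3+6·0+1·0+3·0 = 12 | 6·0+6·2 = 12
D: 4·5+6·0+1·4+3·8 = 48 | 6·1+6·7 = 48
Z: 4·0+6·0+1·0+3·2 = 6 | 6·1+6·0 = 6
J: 4·3+6·3+1·3+3·5 = 48 | 6·2+6·6 = 48
gcd(4,6,1,3,6,6) = 1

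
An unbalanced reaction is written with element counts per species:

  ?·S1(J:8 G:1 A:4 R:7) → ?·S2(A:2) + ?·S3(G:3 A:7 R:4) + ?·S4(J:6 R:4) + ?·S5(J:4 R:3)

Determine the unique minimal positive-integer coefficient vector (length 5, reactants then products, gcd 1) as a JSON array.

Coefficients: [6, 5, 2, 4, 6]

J: 6·8 = 48 | 5·0+2·0+4·6+6·4 = 48
G: 6·1 = 6 | 5·0+2·3+4·0+6·0 = 6
A: 6·4 = 24 | 5·2+2·7+4·0+6·0 = 24
R: 6·7 = 42 | 5·0+2·4+4·4+6·3 = 42
gcd(6,5,2,4,6) = 1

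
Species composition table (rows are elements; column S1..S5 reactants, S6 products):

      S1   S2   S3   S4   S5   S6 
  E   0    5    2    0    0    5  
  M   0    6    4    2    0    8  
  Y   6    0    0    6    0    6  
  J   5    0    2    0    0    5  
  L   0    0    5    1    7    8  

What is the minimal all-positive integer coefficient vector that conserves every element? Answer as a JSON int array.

E: 4·0+4·5+5·2+2·0+3·0 = 30 | 6·5 = 30
M: 4·0+4·6+5·4+2·2+3·0 = 48 | 6·8 = 48
Y: 4·6+4·0+5·0+2·6+3·0 = 36 | 6·6 = 36
J: 4·5+4·0+5·2+2·0+3·0 = 30 | 6·5 = 30
L: 4·0+4·0+5·5+2·1+3·7 = 48 | 6·8 = 48
gcd(4,4,5,2,3,6) = 1

Coefficients: [4, 4, 5, 2, 3, 6]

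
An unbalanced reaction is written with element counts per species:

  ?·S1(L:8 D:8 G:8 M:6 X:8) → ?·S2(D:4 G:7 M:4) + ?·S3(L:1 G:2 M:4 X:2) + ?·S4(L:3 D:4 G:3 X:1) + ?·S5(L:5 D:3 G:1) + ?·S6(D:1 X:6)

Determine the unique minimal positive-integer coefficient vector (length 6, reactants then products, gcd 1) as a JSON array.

Coefficients: [4, 1, 5, 4, 3, 3]

L: 4·8 = 32 | 1·0+5·1+4·3+3·5+3·0 = 32
D: 4·8 = 32 | 1·4+5·0+4·4+3·3+3·1 = 32
G: 4·8 = 32 | 1·7+5·2+4·3+3·1+3·0 = 32
M: 4·6 = 24 | 1·4+5·4+4·0+3·0+3·0 = 24
X: 4·8 = 32 | 1·0+5·2+4·1+3·0+3·6 = 32
gcd(4,1,5,4,3,3) = 1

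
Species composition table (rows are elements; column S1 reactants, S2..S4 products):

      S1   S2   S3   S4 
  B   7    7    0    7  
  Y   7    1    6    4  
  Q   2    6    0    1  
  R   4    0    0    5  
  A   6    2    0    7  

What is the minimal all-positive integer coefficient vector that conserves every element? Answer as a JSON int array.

Coefficients: [5, 1, 3, 4]

B: 5·7 = 35 | 1·7+3·0+4·7 = 35
Y: 5·7 = 35 | 1·1+3·6+4·4 = 35
Q: 5·2 = 10 | 1·6+3·0+4·1 = 10
R: 5·4 = 20 | 1·0+3·0+4·5 = 20
A: 5·6 = 30 | 1·2+3·0+4·7 = 30
gcd(5,1,3,4) = 1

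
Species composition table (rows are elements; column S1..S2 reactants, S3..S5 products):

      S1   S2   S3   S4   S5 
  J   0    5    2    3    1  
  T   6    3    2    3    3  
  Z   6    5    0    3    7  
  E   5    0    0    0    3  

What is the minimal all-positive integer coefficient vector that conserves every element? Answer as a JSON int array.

J: 3·0+4·5 = 20 | 6·2+1·3+5·1 = 20
T: 3·6+4·3 = 30 | 6·2+1·3+5·3 = 30
Z: 3·6+4·5 = 38 | 6·0+1·3+5·7 = 38
E: 3·5+4·0 = 15 | 6·0+1·0+5·3 = 15
gcd(3,4,6,1,5) = 1

Coefficients: [3, 4, 6, 1, 5]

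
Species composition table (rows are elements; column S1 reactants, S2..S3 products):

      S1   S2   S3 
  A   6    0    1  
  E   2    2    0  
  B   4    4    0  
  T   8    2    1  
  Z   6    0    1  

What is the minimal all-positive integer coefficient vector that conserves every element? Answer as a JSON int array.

Coefficients: [1, 1, 6]

A: 1·6 = 6 | 1·0+6·1 = 6
E: 1·2 = 2 | 1·2+6·0 = 2
B: 1·4 = 4 | 1·4+6·0 = 4
T: 1·8 = 8 | 1·2+6·1 = 8
Z: 1·6 = 6 | 1·0+6·1 = 6
gcd(1,1,6) = 1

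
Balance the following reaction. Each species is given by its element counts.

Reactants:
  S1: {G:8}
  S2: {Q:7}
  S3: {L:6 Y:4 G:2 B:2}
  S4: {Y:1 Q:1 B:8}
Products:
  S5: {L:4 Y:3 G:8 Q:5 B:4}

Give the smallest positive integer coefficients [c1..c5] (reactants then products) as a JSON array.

Coefficients: [5, 4, 4, 2, 6]

L: 5·0+4·0+4·6+2·0 = 24 | 6·4 = 24
Y: 5·0+4·0+4·4+2·1 = 18 | 6·3 = 18
G: 5·8+4·0+4·2+2·0 = 48 | 6·8 = 48
Q: 5·0+4·7+4·0+2·1 = 30 | 6·5 = 30
B: 5·0+4·0+4·2+2·8 = 24 | 6·4 = 24
gcd(5,4,4,2,6) = 1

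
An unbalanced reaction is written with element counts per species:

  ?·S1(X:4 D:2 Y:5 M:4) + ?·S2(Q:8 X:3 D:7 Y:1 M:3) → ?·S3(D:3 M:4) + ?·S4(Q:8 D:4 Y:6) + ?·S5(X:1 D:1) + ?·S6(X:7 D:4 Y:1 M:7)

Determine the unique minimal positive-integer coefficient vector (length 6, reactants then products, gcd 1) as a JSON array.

Coefficients: [6, 5, 1, 5, 4, 5]

Q: 6·0+5·8 = 40 | 1·0+5·8+4·0+5·0 = 40
X: 6·4+5·3 = 39 | 1·0+5·0+4·1+5·7 = 39
D: 6·2+5·7 = 47 | 1·3+5·4+4·1+5·4 = 47
Y: 6·5+5·1 = 35 | 1·0+5·6+4·0+5·1 = 35
M: 6·4+5·3 = 39 | 1·4+5·0+4·0+5·7 = 39
gcd(6,5,1,5,4,5) = 1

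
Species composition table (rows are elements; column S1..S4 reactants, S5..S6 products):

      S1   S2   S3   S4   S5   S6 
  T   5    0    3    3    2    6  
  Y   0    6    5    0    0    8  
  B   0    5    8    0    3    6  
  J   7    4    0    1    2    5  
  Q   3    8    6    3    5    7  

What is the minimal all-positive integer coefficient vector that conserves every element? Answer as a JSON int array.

Coefficients: [3, 2, 4, 3, 6, 4]

T: 3·5+2·0+4·3+3·3 = 36 | 6·2+4·6 = 36
Y: 3·0+2·6+4·5+3·0 = 32 | 6·0+4·8 = 32
B: 3·0+2·5+4·8+3·0 = 42 | 6·3+4·6 = 42
J: 3·7+2·4+4·0+3·1 = 32 | 6·2+4·5 = 32
Q: 3·3+2·8+4·6+3·3 = 58 | 6·5+4·7 = 58
gcd(3,2,4,3,6,4) = 1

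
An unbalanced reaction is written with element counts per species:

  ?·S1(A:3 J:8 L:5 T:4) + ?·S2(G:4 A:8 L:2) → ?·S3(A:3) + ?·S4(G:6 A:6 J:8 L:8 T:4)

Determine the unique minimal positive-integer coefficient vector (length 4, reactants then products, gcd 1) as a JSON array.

Coefficients: [2, 3, 6, 2]

G: 2·0+3·4 = 12 | 6·0+2·6 = 12
A: 2·3+3·8 = 30 | 6·3+2·6 = 30
J: 2·8+3·0 = 16 | 6·0+2·8 = 16
L: 2·5+3·2 = 16 | 6·0+2·8 = 16
T: 2·4+3·0 = 8 | 6·0+2·4 = 8
gcd(2,3,6,2) = 1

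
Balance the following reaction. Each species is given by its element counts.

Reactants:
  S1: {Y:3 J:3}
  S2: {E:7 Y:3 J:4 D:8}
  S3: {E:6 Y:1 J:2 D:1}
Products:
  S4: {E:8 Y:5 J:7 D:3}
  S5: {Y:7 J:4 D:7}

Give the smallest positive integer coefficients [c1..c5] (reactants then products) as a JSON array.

Coefficients: [6, 2, 3, 4, 1]

E: 6·0+2·7+3·6 = 32 | 4·8+1·0 = 32
Y: 6·3+2·3+3·1 = 27 | 4·5+1·7 = 27
J: 6·3+2·4+3·2 = 32 | 4·7+1·4 = 32
D: 6·0+2·8+3·1 = 19 | 4·3+1·7 = 19
gcd(6,2,3,4,1) = 1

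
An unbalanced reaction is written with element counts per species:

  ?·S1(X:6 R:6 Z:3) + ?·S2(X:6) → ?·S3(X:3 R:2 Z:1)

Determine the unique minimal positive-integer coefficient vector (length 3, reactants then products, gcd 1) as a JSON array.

Coefficients: [2, 1, 6]

X: 2·6+1·6 = 18 | 6·3 = 18
R: 2·6+1·0 = 12 | 6·2 = 12
Z: 2·3+1·0 = 6 | 6·1 = 6
gcd(2,1,6) = 1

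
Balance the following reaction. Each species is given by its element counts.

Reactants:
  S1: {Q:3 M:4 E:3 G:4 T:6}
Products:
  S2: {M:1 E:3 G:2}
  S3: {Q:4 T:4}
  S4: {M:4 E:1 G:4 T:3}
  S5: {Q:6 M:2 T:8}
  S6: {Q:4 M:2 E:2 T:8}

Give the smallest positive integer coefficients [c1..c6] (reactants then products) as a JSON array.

Q: 6·3 = 18 | 4·0+2·4+4·0+1·6+1·4 = 18
M: 6·4 = 24 | 4·1+2·0+4·4+1·2+1·2 = 24
E: 6·3 = 18 | 4·3+2·0+4·1+1·0+1·2 = 18
G: 6·4 = 24 | 4·2+2·0+4·4+1·0+1·0 = 24
T: 6·6 = 36 | 4·0+2·4+4·3+1·8+1·8 = 36
gcd(6,4,2,4,1,1) = 1

Coefficients: [6, 4, 2, 4, 1, 1]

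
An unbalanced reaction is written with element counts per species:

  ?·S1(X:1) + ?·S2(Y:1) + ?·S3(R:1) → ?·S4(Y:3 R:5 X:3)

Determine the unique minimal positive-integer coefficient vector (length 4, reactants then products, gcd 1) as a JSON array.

Y: 3·0+3·1+5·0 = 3 | 1·3 = 3
R: 3·0+3·0+5·1 = 5 | 1·5 = 5
X: 3·1+3·0+5·0 = 3 | 1·3 = 3
gcd(3,3,5,1) = 1

Coefficients: [3, 3, 5, 1]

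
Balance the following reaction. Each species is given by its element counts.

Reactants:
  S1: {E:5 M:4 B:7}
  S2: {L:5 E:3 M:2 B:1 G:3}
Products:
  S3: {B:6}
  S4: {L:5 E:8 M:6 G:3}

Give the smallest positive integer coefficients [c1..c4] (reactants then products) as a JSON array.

Coefficients: [3, 3, 4, 3]

L: 3·0+3·5 = 15 | 4·0+3·5 = 15
E: 3·5+3·3 = 24 | 4·0+3·8 = 24
M: 3·4+3·2 = 18 | 4·0+3·6 = 18
B: 3·7+3·1 = 24 | 4·6+3·0 = 24
G: 3·0+3·3 = 9 | 4·0+3·3 = 9
gcd(3,3,4,3) = 1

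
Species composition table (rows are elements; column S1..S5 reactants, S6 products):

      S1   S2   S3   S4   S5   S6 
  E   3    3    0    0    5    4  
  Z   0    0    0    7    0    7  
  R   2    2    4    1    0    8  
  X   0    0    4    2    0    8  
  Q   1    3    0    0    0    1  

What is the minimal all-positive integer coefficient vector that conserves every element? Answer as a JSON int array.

E: 1·3+1·3+6·0+4·0+2·5 = 16 | 4·4 = 16
Z: 1·0+1·0+6·0+4·7+2·0 = 28 | 4·7 = 28
R: 1·2+1·2+6·4+4·1+2·0 = 32 | 4·8 = 32
X: 1·0+1·0+6·4+4·2+2·0 = 32 | 4·8 = 32
Q: 1·1+1·3+6·0+4·0+2·0 = 4 | 4·1 = 4
gcd(1,1,6,4,2,4) = 1

Coefficients: [1, 1, 6, 4, 2, 4]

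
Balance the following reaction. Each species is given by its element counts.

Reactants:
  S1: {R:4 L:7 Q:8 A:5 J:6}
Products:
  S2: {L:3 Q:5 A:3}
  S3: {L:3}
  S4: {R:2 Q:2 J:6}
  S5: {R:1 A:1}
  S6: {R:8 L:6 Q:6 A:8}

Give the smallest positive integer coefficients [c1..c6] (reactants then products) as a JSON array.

Coefficients: [6, 6, 6, 6, 4, 1]

R: 6·4 = 24 | 6·0+6·0+6·2+4·1+1·8 = 24
L: 6·7 = 42 | 6·3+6·3+6·0+4·0+1·6 = 42
Q: 6·8 = 48 | 6·5+6·0+6·2+4·0+1·6 = 48
A: 6·5 = 30 | 6·3+6·0+6·0+4·1+1·8 = 30
J: 6·6 = 36 | 6·0+6·0+6·6+4·0+1·0 = 36
gcd(6,6,6,6,4,1) = 1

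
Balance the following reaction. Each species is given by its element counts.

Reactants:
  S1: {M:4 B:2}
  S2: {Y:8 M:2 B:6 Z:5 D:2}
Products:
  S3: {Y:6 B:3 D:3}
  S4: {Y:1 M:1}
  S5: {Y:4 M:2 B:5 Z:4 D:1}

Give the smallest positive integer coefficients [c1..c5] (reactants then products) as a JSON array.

Coefficients: [2, 4, 1, 6, 5]

Y: 2·0+4·8 = 32 | 1·6+6·1+5·4 = 32
M: 2·4+4·2 = 16 | 1·0+6·1+5·2 = 16
B: 2·2+4·6 = 28 | 1·3+6·0+5·5 = 28
Z: 2·0+4·5 = 20 | 1·0+6·0+5·4 = 20
D: 2·0+4·2 = 8 | 1·3+6·0+5·1 = 8
gcd(2,4,1,6,5) = 1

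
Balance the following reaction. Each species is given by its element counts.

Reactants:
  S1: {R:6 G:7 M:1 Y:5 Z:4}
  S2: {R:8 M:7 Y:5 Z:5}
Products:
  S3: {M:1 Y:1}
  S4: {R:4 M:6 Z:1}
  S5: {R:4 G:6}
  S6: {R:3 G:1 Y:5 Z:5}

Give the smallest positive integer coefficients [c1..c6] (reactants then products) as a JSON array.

Coefficients: [4, 1, 5, 1, 4, 4]

R: 4·6+1·8 = 32 | 5·0+1·4+4·4+4·3 = 32
G: 4·7+1·0 = 28 | 5·0+1·0+4·6+4·1 = 28
M: 4·1+1·7 = 11 | 5·1+1·6+4·0+4·0 = 11
Y: 4·5+1·5 = 25 | 5·1+1·0+4·0+4·5 = 25
Z: 4·4+1·5 = 21 | 5·0+1·1+4·0+4·5 = 21
gcd(4,1,5,1,4,4) = 1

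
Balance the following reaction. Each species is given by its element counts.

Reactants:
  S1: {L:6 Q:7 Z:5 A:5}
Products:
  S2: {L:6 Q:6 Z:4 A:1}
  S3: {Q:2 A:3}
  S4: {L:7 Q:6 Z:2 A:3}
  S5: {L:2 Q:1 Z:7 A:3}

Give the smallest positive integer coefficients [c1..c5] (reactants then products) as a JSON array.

Coefficients: [6, 3, 5, 2, 2]

L: 6·6 = 36 | 3·6+5·0+2·7+2·2 = 36
Q: 6·7 = 42 | 3·6+5·2+2·6+2·1 = 42
Z: 6·5 = 30 | 3·4+5·0+2·2+2·7 = 30
A: 6·5 = 30 | 3·1+5·3+2·3+2·3 = 30
gcd(6,3,5,2,2) = 1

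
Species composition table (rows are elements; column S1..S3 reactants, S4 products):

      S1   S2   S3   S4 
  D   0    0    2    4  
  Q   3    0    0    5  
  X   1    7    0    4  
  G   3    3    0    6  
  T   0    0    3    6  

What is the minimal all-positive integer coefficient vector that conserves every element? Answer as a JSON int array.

Coefficients: [5, 1, 6, 3]

D: 5·0+1·0+6·2 = 12 | 3·4 = 12
Q: 5·3+1·0+6·0 = 15 | 3·5 = 15
X: 5·1+1·7+6·0 = 12 | 3·4 = 12
G: 5·3+1·3+6·0 = 18 | 3·6 = 18
T: 5·0+1·0+6·3 = 18 | 3·6 = 18
gcd(5,1,6,3) = 1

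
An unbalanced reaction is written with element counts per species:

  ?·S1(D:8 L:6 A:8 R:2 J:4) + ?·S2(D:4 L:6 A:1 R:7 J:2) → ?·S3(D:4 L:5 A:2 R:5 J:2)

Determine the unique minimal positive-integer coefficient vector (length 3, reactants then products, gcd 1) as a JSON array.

D: 1·8+4·4 = 24 | 6·4 = 24
L: 1·6+4·6 = 30 | 6·5 = 30
A: 1·8+4·1 = 12 | 6·2 = 12
R: 1·2+4·7 = 30 | 6·5 = 30
J: 1·4+4·2 = 12 | 6·2 = 12
gcd(1,4,6) = 1

Coefficients: [1, 4, 6]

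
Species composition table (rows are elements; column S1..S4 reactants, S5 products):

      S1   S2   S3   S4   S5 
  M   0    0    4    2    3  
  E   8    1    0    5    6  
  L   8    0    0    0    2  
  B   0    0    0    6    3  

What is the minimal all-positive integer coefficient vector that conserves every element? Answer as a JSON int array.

Coefficients: [1, 6, 2, 2, 4]

M: 1·0+6·0+2·4+2·2 = 12 | 4·3 = 12
E: 1·8+6·1+2·0+2·5 = 24 | 4·6 = 24
L: 1·8+6·0+2·0+2·0 = 8 | 4·2 = 8
B: 1·0+6·0+2·0+2·6 = 12 | 4·3 = 12
gcd(1,6,2,2,4) = 1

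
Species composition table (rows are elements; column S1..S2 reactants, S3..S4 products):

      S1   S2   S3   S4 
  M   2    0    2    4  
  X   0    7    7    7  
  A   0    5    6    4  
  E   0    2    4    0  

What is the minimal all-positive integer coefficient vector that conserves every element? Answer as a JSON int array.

M: 3·2+2·0 = 6 | 1·2+1·4 = 6
X: 3·0+2·7 = 14 | 1·7+1·7 = 14
A: 3·0+2·5 = 10 | 1·6+1·4 = 10
E: 3·0+2·2 = 4 | 1·4+1·0 = 4
gcd(3,2,1,1) = 1

Coefficients: [3, 2, 1, 1]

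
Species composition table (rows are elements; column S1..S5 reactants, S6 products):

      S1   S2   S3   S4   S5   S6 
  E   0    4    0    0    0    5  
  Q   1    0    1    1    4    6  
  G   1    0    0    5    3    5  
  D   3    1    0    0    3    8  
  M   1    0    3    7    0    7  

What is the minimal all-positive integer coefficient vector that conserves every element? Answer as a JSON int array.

E: 6·0+5·4+5·0+1·0+3·0 = 20 | 4·5 = 20
Q: 6·1+5·0+5·1+1·1+3·4 = 24 | 4·6 = 24
G: 6·1+5·0+5·0+1·5+3·3 = 20 | 4·5 = 20
D: 6·3+5·1+5·0+1·0+3·3 = 32 | 4·8 = 32
M: 6·1+5·0+5·3+1·7+3·0 = 28 | 4·7 = 28
gcd(6,5,5,1,3,4) = 1

Coefficients: [6, 5, 5, 1, 3, 4]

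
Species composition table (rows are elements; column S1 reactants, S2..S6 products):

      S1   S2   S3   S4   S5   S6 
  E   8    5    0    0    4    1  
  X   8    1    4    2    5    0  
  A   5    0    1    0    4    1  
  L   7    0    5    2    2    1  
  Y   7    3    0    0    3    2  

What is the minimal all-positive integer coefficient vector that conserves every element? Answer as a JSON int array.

Coefficients: [4, 3, 3, 1, 3, 5]

E: 4·8 = 32 | 3·5+3·0+1·0+3·4+5·1 = 32
X: 4·8 = 32 | 3·1+3·4+1·2+3·5+5·0 = 32
A: 4·5 = 20 | 3·0+3·1+1·0+3·4+5·1 = 20
L: 4·7 = 28 | 3·0+3·5+1·2+3·2+5·1 = 28
Y: 4·7 = 28 | 3·3+3·0+1·0+3·3+5·2 = 28
gcd(4,3,3,1,3,5) = 1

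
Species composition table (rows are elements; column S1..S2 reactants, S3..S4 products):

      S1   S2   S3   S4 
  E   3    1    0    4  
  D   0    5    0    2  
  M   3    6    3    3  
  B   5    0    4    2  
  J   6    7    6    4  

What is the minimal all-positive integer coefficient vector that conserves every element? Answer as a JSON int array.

Coefficients: [6, 2, 5, 5]

E: 6·3+2·1 = 20 | 5·0+5·4 = 20
D: 6·0+2·5 = 10 | 5·0+5·2 = 10
M: 6·3+2·6 = 30 | 5·3+5·3 = 30
B: 6·5+2·0 = 30 | 5·4+5·2 = 30
J: 6·6+2·7 = 50 | 5·6+5·4 = 50
gcd(6,2,5,5) = 1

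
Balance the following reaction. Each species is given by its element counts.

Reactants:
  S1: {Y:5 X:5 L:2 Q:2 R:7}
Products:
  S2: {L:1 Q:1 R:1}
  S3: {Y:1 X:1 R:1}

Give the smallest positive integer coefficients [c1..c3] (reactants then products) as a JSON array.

Y: 1·5 = 5 | 2·0+5·1 = 5
X: 1·5 = 5 | 2·0+5·1 = 5
L: 1·2 = 2 | 2·1+5·0 = 2
Q: 1·2 = 2 | 2·1+5·0 = 2
R: 1·7 = 7 | 2·1+5·1 = 7
gcd(1,2,5) = 1

Coefficients: [1, 2, 5]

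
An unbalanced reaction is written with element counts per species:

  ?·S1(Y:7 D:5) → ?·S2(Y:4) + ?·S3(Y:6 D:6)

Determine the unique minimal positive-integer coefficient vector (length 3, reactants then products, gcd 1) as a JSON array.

Coefficients: [6, 3, 5]

Y: 6·7 = 42 | 3·4+5·6 = 42
D: 6·5 = 30 | 3·0+5·6 = 30
gcd(6,3,5) = 1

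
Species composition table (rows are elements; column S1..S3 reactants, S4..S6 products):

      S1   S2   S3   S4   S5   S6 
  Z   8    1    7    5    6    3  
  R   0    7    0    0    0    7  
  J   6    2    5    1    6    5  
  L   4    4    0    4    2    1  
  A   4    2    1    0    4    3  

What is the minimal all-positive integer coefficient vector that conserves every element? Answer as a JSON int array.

Z: 5·8+2·1+2·7 = 56 | 4·5+5·6+2·3 = 56
R: 5·0+2·7+2·0 = 14 | 4·0+5·0+2·7 = 14
J: 5·6+2·2+2·5 = 44 | 4·1+5·6+2·5 = 44
L: 5·4+2·4+2·0 = 28 | 4·4+5·2+2·1 = 28
A: 5·4+2·2+2·1 = 26 | 4·0+5·4+2·3 = 26
gcd(5,2,2,4,5,2) = 1

Coefficients: [5, 2, 2, 4, 5, 2]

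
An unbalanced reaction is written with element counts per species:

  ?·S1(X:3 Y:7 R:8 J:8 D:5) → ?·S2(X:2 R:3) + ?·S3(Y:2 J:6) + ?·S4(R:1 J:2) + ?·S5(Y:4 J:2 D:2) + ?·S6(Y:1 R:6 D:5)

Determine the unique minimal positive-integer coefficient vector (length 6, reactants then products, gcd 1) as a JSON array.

Coefficients: [4, 6, 3, 2, 5, 2]

X: 4·3 = 12 | 6·2+3·0+2·0+5·0+2·0 = 12
Y: 4·7 = 28 | 6·0+3·2+2·0+5·4+2·1 = 28
R: 4·8 = 32 | 6·3+3·0+2·1+5·0+2·6 = 32
J: 4·8 = 32 | 6·0+3·6+2·2+5·2+2·0 = 32
D: 4·5 = 20 | 6·0+3·0+2·0+5·2+2·5 = 20
gcd(4,6,3,2,5,2) = 1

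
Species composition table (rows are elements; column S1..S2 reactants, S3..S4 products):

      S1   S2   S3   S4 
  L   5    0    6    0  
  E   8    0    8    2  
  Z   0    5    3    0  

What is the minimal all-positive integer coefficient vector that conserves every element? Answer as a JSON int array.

L: 6·5+3·0 = 30 | 5·6+4·0 = 30
E: 6·8+3·0 = 48 | 5·8+4·2 = 48
Z: 6·0+3·5 = 15 | 5·3+4·0 = 15
gcd(6,3,5,4) = 1

Coefficients: [6, 3, 5, 4]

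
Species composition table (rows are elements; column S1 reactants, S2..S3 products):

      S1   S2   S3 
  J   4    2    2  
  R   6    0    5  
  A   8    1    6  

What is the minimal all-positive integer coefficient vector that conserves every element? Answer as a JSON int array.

Coefficients: [5, 4, 6]

J: 5·4 = 20 | 4·2+6·2 = 20
R: 5·6 = 30 | 4·0+6·5 = 30
A: 5·8 = 40 | 4·1+6·6 = 40
gcd(5,4,6) = 1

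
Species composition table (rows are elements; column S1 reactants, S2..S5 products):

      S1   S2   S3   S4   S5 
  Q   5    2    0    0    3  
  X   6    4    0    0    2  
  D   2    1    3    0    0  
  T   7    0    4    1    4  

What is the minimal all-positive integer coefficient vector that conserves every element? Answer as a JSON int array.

Coefficients: [3, 3, 1, 5, 3]

Q: 3·5 = 15 | 3·2+1·0+5·0+3·3 = 15
X: 3·6 = 18 | 3·4+1·0+5·0+3·2 = 18
D: 3·2 = 6 | 3·1+1·3+5·0+3·0 = 6
T: 3·7 = 21 | 3·0+1·4+5·1+3·4 = 21
gcd(3,3,1,5,3) = 1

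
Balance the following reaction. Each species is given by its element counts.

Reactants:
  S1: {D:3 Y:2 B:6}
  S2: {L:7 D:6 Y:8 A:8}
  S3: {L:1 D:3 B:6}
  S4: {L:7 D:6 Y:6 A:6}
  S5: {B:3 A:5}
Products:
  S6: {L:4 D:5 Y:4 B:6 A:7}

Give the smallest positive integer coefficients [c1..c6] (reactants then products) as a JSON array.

Coefficients: [1, 2, 3, 1, 4, 6]

L: 1·0+2·7+3·1+1·7+4·0 = 24 | 6·4 = 24
D: 1·3+2·6+3·3+1·6+4·0 = 30 | 6·5 = 30
Y: 1·2+2·8+3·0+1·6+4·0 = 24 | 6·4 = 24
B: 1·6+2·0+3·6+1·0+4·3 = 36 | 6·6 = 36
A: 1·0+2·8+3·0+1·6+4·5 = 42 | 6·7 = 42
gcd(1,2,3,1,4,6) = 1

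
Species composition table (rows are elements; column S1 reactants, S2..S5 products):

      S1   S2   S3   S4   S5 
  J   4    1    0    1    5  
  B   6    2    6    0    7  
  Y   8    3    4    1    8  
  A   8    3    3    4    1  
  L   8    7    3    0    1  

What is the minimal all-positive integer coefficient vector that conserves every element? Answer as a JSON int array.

Coefficients: [5, 5, 1, 5, 2]

J: 5·4 = 20 | 5·1+1·0+5·1+2·5 = 20
B: 5·6 = 30 | 5·2+1·6+5·0+2·7 = 30
Y: 5·8 = 40 | 5·3+1·4+5·1+2·8 = 40
A: 5·8 = 40 | 5·3+1·3+5·4+2·1 = 40
L: 5·8 = 40 | 5·7+1·3+5·0+2·1 = 40
gcd(5,5,1,5,2) = 1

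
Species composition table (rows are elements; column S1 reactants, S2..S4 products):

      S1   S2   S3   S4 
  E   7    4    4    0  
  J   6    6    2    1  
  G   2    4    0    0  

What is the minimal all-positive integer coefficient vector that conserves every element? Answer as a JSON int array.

E: 4·7 = 28 | 2·4+5·4+2·0 = 28
J: 4·6 = 24 | 2·6+5·2+2·1 = 24
G: 4·2 = 8 | 2·4+5·0+2·0 = 8
gcd(4,2,5,2) = 1

Coefficients: [4, 2, 5, 2]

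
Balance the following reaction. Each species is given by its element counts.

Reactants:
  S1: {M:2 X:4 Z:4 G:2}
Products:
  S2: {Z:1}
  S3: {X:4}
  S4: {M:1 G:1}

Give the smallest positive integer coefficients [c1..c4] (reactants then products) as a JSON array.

Coefficients: [1, 4, 1, 2]

M: 1·2 = 2 | 4·0+1·0+2·1 = 2
X: 1·4 = 4 | 4·0+1·4+2·0 = 4
Z: 1·4 = 4 | 4·1+1·0+2·0 = 4
G: 1·2 = 2 | 4·0+1·0+2·1 = 2
gcd(1,4,1,2) = 1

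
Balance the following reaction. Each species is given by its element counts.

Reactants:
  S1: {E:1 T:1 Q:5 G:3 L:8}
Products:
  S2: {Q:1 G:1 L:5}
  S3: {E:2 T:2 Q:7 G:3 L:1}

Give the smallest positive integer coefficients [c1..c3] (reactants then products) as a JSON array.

Coefficients: [2, 3, 1]

E: 2·1 = 2 | 3·0+1·2 = 2
T: 2·1 = 2 | 3·0+1·2 = 2
Q: 2·5 = 10 | 3·1+1·7 = 10
G: 2·3 = 6 | 3·1+1·3 = 6
L: 2·8 = 16 | 3·5+1·1 = 16
gcd(2,3,1) = 1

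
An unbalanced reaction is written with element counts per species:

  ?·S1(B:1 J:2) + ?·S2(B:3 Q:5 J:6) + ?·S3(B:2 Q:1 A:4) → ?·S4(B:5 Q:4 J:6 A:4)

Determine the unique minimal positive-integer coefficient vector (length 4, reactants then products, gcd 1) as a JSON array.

Coefficients: [6, 3, 5, 5]

B: 6·1+3·3+5·2 = 25 | 5·5 = 25
Q: 6·0+3·5+5·1 = 20 | 5·4 = 20
J: 6·2+3·6+5·0 = 30 | 5·6 = 30
A: 6·0+3·0+5·4 = 20 | 5·4 = 20
gcd(6,3,5,5) = 1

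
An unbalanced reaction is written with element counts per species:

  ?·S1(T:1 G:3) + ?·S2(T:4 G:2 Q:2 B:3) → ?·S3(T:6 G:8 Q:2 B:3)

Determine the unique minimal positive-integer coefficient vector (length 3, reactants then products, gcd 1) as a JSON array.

Coefficients: [2, 1, 1]

T: 2·1+1·4 = 6 | 1·6 = 6
G: 2·3+1·2 = 8 | 1·8 = 8
Q: 2·0+1·2 = 2 | 1·2 = 2
B: 2·0+1·3 = 3 | 1·3 = 3
gcd(2,1,1) = 1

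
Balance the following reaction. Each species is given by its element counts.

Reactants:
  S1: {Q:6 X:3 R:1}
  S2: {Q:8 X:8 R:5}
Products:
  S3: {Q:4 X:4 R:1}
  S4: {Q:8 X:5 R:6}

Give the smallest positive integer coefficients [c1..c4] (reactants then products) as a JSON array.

Coefficients: [2, 3, 5, 2]

Q: 2·6+3·8 = 36 | 5·4+2·8 = 36
X: 2·3+3·8 = 30 | 5·4+2·5 = 30
R: 2·1+3·5 = 17 | 5·1+2·6 = 17
gcd(2,3,5,2) = 1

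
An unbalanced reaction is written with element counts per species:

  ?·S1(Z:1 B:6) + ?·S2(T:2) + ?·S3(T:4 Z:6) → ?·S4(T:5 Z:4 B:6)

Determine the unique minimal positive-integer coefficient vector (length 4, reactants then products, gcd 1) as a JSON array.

T: 2·0+3·2+1·4 = 10 | 2·5 = 10
Z: 2·1+3·0+1·6 = 8 | 2·4 = 8
B: 2·6+3·0+1·0 = 12 | 2·6 = 12
gcd(2,3,1,2) = 1

Coefficients: [2, 3, 1, 2]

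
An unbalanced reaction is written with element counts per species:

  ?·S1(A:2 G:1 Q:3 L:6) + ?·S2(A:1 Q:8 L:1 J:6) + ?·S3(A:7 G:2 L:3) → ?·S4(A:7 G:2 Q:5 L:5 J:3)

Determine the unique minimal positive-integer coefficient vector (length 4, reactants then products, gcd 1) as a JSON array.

Coefficients: [2, 3, 5, 6]

A: 2·2+3·1+5·7 = 42 | 6·7 = 42
G: 2·1+3·0+5·2 = 12 | 6·2 = 12
Q: 2·3+3·8+5·0 = 30 | 6·5 = 30
L: 2·6+3·1+5·3 = 30 | 6·5 = 30
J: 2·0+3·6+5·0 = 18 | 6·3 = 18
gcd(2,3,5,6) = 1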